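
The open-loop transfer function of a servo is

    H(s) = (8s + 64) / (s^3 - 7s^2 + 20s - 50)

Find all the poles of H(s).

The poles are the roots of the denominator s^3 - 7s^2 + 20s - 50 = 0.
Trying s = 5: the polynomial evaluates to 0, so (s - 5) is a factor.
Dividing out leaves s^2 - 2s + 10 = 0.
The quadratic formula then gives s = 1 ± 3j.

s = 1 ± 3j, 5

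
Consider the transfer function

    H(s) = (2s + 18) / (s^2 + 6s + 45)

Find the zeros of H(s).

Set the numerator to zero: 2s + 18 = 0, i.e. 2·(s + 9) = 0.
So s = -9.

s = -9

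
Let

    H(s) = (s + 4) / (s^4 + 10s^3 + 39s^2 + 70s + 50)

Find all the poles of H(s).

The poles are the roots of the denominator s^4 + 10s^3 + 39s^2 + 70s + 50 = 0.
No real roots exist; factor into two real quadratics: (s^2 + 4s + 5)(s^2 + 6s + 10) = 0.
Each quadratic gives a conjugate pair via the quadratic formula.

s = -2 + j, -2 - j, -3 + j, -3 - j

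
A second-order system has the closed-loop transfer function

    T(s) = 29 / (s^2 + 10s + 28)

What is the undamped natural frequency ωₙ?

Compare the denominator to the standard form s^2 + 2ζωₙs + ωₙ².
ωₙ² = 28, so ωₙ = √28 ≈ 5.292 rad/s.

ωₙ ≈ 5.292 rad/s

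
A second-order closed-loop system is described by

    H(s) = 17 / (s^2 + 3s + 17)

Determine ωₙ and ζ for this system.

ωₙ ≈ 4.123 rad/s, ζ ≈ 0.3638

Compare the denominator to the standard form s^2 + 2ζωₙs + ωₙ².
ωₙ² = 17, so ωₙ = √17 ≈ 4.123 rad/s.
2ζωₙ = 3, so ζ = 3/(2·√17) ≈ 0.3638.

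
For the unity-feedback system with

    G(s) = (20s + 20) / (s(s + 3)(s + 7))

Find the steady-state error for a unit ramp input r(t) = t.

e_ss = 1.050

G(s) has one pole at the origin.
This is a Type 1 system. Kv = lim_{s→0} s·G(s) = 20/21.
e_ss = 1/Kv = 1/(20/21) = 21/20 ≈ 1.050.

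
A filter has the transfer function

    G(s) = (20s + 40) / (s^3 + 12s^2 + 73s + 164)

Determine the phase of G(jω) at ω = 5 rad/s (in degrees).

At s = j5: numerator = 40 + j100, denominator = -136 + j240.
∠G = ∠num − ∠den = 68.199° − (119.54°) = -51.34°.

∠G(j5) ≈ -51.34°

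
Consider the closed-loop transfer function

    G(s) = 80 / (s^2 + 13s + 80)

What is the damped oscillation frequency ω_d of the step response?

ω_d ≈ 6.144 rad/s

Comparing s^2 + 13s + 80 to s^2 + 2ζωₙs + ωₙ²: ωₙ = √80 ≈ 8.944 rad/s and ζ = 13/(2·√80) ≈ 0.7267.
ζωₙ = 13/2 = 6.5, so ω_d = ωₙ√(1−ζ²) = √(ωₙ² − (ζωₙ)²) = √(80 − 6.5²) = √37.75 ≈ 6.144 rad/s.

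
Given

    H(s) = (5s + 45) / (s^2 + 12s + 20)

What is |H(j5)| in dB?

Substitute s = j5: numerator = 45 + j25, denominator = -5 + j60.
|H(j5)| = |45 + j25| / |-5 + j60| = 51.478 / 60.208 ≈ 0.8550.
In decibels: 20·log₁₀(0.8550) ≈ -1.36 dB.

|H(j5)|_dB ≈ -1.36 dB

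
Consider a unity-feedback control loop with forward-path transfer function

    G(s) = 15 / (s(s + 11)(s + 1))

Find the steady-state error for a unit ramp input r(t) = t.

G(s) has one pole at the origin.
This is a Type 1 system. Kv = lim_{s→0} s·G(s) = 15/11.
e_ss = 1/Kv = 1/(15/11) = 11/15 ≈ 0.7333.

e_ss = 0.7333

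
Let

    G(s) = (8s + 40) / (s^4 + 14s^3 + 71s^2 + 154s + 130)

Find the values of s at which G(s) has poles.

The poles are the roots of the denominator s^4 + 14s^3 + 71s^2 + 154s + 130 = 0.
No real roots exist; factor into two real quadratics: (s^2 + 10s + 26)(s^2 + 4s + 5) = 0.
Each quadratic gives a conjugate pair via the quadratic formula.

s = -5 ± j, -2 ± j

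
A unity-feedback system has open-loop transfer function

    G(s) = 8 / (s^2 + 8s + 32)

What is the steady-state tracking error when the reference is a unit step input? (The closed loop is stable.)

e_ss = 0.8000

G(s) has no poles at the origin.
This is a Type 0 system. Kp = lim_{s→0} G(s) = 8/32 = 1/4.
e_ss = 1/(1 + Kp) = 1/(1 + 1/4) = 4/5 ≈ 0.8000.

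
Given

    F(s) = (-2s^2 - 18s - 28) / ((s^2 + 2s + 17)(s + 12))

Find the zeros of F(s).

s = -7, -2

Set the numerator to zero: -2s^2 - 18s - 28 = 0, i.e. -2·(s^2 + 9s + 14) = 0.
Factoring: (s + 7)(s + 2) = 0.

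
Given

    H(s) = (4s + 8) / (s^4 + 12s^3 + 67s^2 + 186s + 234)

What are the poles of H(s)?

The poles are the roots of the denominator s^4 + 12s^3 + 67s^2 + 186s + 234 = 0.
No real roots exist; factor into two real quadratics: (s^2 + 6s + 18)(s^2 + 6s + 13) = 0.
Each quadratic gives a conjugate pair via the quadratic formula.

s = -3 + 3j, -3 - 3j, -3 + 2j, -3 - 2j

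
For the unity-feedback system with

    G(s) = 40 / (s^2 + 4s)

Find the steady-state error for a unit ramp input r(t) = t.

e_ss = 0.1000

G(s) has one pole at the origin.
This is a Type 1 system. Kv = lim_{s→0} s·G(s) = 40/4 = 10.
e_ss = 1/Kv = 1/(10) = 1/10 ≈ 0.1000.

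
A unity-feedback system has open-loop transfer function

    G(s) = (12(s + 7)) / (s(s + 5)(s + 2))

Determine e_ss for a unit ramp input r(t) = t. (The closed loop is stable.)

G(s) has one pole at the origin.
This is a Type 1 system. Kv = lim_{s→0} s·G(s) = 84/10 = 42/5.
e_ss = 1/Kv = 1/(42/5) = 5/42 ≈ 0.1190.

e_ss = 0.1190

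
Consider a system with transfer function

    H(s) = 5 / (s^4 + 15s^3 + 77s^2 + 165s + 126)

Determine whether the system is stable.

The denominator s^4 + 15s^3 + 77s^2 + 165s + 126 factors as (s + 7)(s + 2)(s + 3)^2, giving poles at s = -7, -2, -3, -3.
Since all poles lie strictly in the left half-plane, the system is stable.

stable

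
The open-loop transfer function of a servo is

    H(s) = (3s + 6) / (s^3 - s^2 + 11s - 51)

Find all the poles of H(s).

s = -1 ± 4j, 3

The poles are the roots of the denominator s^3 - s^2 + 11s - 51 = 0.
Trying s = 3: the polynomial evaluates to 0, so (s - 3) is a factor.
Dividing out leaves s^2 + 2s + 17 = 0.
The quadratic formula then gives s = -1 ± 4j.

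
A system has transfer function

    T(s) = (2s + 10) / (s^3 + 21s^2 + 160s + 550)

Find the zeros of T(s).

Set the numerator to zero: 2s + 10 = 0, i.e. 2·(s + 5) = 0.
So s = -5.

s = -5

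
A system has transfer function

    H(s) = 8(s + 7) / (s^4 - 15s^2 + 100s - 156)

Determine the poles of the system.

s = 2 + 3j, 2 - 3j, 2, -6

The poles are the roots of the denominator s^4 - 15s^2 + 100s - 156 = 0.
Trying s = 2: the polynomial evaluates to 0, so (s - 2) is a factor.
Dividing out leaves s^3 + 2s^2 - 11s + 78 = 0.
This factors further as (s^2 - 4s + 13)(s + 6) = 0.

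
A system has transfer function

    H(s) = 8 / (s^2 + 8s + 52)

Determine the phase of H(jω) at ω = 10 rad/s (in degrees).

At s = j10: numerator = 8, denominator = -48 + j80.
∠H = ∠num − ∠den = 0° − (120.96°) = -121.0°.

∠H(j10) ≈ -121.0°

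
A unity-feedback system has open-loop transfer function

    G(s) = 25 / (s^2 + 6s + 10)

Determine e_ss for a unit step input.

G(s) has no poles at the origin.
This is a Type 0 system. Kp = lim_{s→0} G(s) = 25/10 = 5/2.
e_ss = 1/(1 + Kp) = 1/(1 + 5/2) = 2/7 ≈ 0.2857.

e_ss = 0.2857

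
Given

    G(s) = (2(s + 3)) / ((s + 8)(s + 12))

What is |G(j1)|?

|G(j1)| ≈ 0.06515

Substitute s = j1: numerator = 6 + j2, denominator = 95 + j20.
|G(j1)| = |6 + j2| / |95 + j20| = 6.3246 / 97.082 ≈ 0.06515.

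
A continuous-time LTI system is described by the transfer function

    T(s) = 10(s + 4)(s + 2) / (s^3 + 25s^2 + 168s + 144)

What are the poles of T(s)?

The poles are the roots of the denominator s^3 + 25s^2 + 168s + 144 = 0.
Trying s = -1: the polynomial evaluates to 0, so (s + 1) is a factor.
Dividing out leaves s^2 + 24s + 144 = 0.
Factoring the quadratic: (s + 12)^2 = 0.

s = -1, -12, -12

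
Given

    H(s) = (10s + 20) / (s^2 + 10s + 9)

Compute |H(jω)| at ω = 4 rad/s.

|H(j4)| ≈ 1.101

Substitute s = j4: numerator = 20 + j40, denominator = -7 + j40.
|H(j4)| = |20 + j40| / |-7 + j40| = 44.721 / 40.608 ≈ 1.101.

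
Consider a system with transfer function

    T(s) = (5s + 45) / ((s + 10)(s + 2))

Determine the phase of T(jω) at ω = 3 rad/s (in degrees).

At s = j3: numerator = 45 + j15, denominator = 11 + j36.
∠T = ∠num − ∠den = 18.435° − (73.009°) = -54.57°.

∠T(j3) ≈ -54.57°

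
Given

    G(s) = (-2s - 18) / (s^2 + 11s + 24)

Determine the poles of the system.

The poles are the roots of the denominator s^2 + 11s + 24 = 0.
Factoring: (s + 8)(s + 3) = 0, so s = -8 and s = -3.

s = -8, -3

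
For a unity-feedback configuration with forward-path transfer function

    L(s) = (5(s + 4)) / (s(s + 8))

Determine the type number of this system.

Type 1

The denominator has 1 factor of s at the origin (free integrator), so this is a Type 1 system.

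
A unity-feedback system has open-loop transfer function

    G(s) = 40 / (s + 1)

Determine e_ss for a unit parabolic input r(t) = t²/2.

e_ss = ∞

G(s) has no poles at the origin.
This is a Type 0 system; Ka = lim_{s→0} s^2·G(s) = 0, so the steady-state error for a parabola input is infinite.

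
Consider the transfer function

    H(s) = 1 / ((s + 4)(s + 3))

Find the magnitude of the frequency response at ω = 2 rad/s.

|H(j2)| ≈ 0.06202

Substitute s = j2: numerator = 1, denominator = 8 + j14.
|H(j2)| = |1| / |8 + j14| = 1 / 16.125 ≈ 0.06202.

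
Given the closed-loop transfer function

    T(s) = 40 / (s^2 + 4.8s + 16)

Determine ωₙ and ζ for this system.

ωₙ = 4 rad/s, ζ = 0.6

Compare the denominator to the standard form s^2 + 2ζωₙs + ωₙ².
ωₙ² = 16, so ωₙ = 4 rad/s.
2ζωₙ = 4.8, so ζ = 4.8/(2·4) = 0.6.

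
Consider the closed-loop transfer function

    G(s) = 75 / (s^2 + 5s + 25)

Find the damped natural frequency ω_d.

Comparing s^2 + 5s + 25 to s^2 + 2ζωₙs + ωₙ²: ωₙ = 5 rad/s and ζ = 5/(2·5) = 0.5.
ζωₙ = 5/2 = 2.5, so ω_d = ωₙ√(1−ζ²) = √(ωₙ² − (ζωₙ)²) = √(25 − 2.5²) = √18.75 ≈ 4.330 rad/s.

ω_d ≈ 4.330 rad/s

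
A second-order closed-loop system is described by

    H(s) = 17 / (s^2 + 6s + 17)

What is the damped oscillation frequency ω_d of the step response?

Comparing s^2 + 6s + 17 to s^2 + 2ζωₙs + ωₙ²: ωₙ = √17 ≈ 4.123 rad/s and ζ = 6/(2·√17) ≈ 0.7276.
ζωₙ = 6/2 = 3, so ω_d = ωₙ√(1−ζ²) = √(ωₙ² − (ζωₙ)²) = √(17 − 3²) = √8 ≈ 2.828 rad/s.

ω_d ≈ 2.828 rad/s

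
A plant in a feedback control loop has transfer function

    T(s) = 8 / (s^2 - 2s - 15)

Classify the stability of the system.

unstable

The denominator s^2 - 2s - 15 factors as (s - 5)(s + 3), giving poles at s = 5, -3.
Since the pole(s) at s = 5 lie in the right half-plane, the system is unstable.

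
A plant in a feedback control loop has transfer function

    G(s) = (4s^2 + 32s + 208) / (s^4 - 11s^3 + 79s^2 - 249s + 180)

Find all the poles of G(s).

s = 3 ± 6j, 4, 1

The poles are the roots of the denominator s^4 - 11s^3 + 79s^2 - 249s + 180 = 0.
Trying s = 4: the polynomial evaluates to 0, so (s - 4) is a factor.
Dividing out leaves s^3 - 7s^2 + 51s - 45 = 0.
This factors further as (s^2 - 6s + 45)(s - 1) = 0.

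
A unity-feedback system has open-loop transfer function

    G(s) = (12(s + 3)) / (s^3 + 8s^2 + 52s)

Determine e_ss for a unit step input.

e_ss = 0

G(s) has one pole at the origin.
This is a Type 1 system; for a step input the steady-state error is zero.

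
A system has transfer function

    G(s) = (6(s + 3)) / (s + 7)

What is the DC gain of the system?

At s = 0 each factor (s + a) contributes a and each (s^2 + bs + c) contributes c.
G(0) = 6·(3) / ((7)) = 18/7 = 18/7.

G(0) = 18/7 ≈ 2.571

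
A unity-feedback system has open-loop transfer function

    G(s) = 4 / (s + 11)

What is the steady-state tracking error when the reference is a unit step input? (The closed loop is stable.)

e_ss = 0.7333

G(s) has no poles at the origin.
This is a Type 0 system. Kp = lim_{s→0} G(s) = 4/11.
e_ss = 1/(1 + Kp) = 1/(1 + 4/11) = 11/15 ≈ 0.7333.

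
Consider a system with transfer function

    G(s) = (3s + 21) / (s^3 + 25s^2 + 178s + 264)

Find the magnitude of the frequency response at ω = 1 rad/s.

|G(j1)| ≈ 0.07133

Substitute s = j1: numerator = 21 + j3, denominator = 239 + j177.
|G(j1)| = |21 + j3| / |239 + j177| = 21.213 / 297.41 ≈ 0.07133.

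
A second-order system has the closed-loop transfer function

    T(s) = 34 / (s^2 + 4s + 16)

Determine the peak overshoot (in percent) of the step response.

Comparing s^2 + 4s + 16 to s^2 + 2ζωₙs + ωₙ²: ωₙ = 4 rad/s and ζ = 4/(2·4) = 0.5.
%OS = 100·exp(−πζ/√(1−ζ²)) = 100·exp(−π·0.5/√(1−0.5²)) ≈ 16.3%.

%OS ≈ 16.3%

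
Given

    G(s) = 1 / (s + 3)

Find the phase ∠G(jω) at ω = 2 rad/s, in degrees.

∠G(j2) ≈ -33.69°

At s = j2: numerator = 1, denominator = 3 + j2.
∠G = ∠num − ∠den = 0° − (33.690°) = -33.69°.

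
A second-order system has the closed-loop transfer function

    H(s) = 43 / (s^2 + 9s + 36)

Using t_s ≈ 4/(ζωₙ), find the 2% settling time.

Comparing s^2 + 9s + 36 to s^2 + 2ζωₙs + ωₙ²: ωₙ = 6 rad/s and ζ = 9/(2·6) = 0.75.
ζωₙ = 9/2 = 4.5, so t_s ≈ 4/(ζωₙ) = 4/4.5 ≈ 0.8889 s.

t_s ≈ 0.8889 s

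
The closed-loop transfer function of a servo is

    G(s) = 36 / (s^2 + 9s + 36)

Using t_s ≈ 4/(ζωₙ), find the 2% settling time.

Comparing s^2 + 9s + 36 to s^2 + 2ζωₙs + ωₙ²: ωₙ = 6 rad/s and ζ = 9/(2·6) = 0.75.
ζωₙ = 9/2 = 4.5, so t_s ≈ 4/(ζωₙ) = 4/4.5 ≈ 0.8889 s.

t_s ≈ 0.8889 s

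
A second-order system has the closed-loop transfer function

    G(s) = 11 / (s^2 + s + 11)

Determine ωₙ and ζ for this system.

Compare the denominator to the standard form s^2 + 2ζωₙs + ωₙ².
ωₙ² = 11, so ωₙ = √11 ≈ 3.317 rad/s.
2ζωₙ = 1, so ζ = 1/(2·√11) ≈ 0.1508.

ωₙ ≈ 3.317 rad/s, ζ ≈ 0.1508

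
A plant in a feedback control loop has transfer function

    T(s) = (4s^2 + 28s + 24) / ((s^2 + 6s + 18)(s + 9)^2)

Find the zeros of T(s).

s = -6, -1

Set the numerator to zero: 4s^2 + 28s + 24 = 0, i.e. 4·(s^2 + 7s + 6) = 0.
Factoring: (s + 6)(s + 1) = 0.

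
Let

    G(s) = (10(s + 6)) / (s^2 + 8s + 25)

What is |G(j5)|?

|G(j5)| ≈ 1.953

Substitute s = j5: numerator = 60 + j50, denominator = j40.
|G(j5)| = |60 + j50| / |j40| = 78.102 / 40 ≈ 1.953.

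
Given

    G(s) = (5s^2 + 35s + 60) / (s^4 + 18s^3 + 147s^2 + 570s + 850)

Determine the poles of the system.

s = -5 + 5j, -5 - 5j, -4 + j, -4 - j

The poles are the roots of the denominator s^4 + 18s^3 + 147s^2 + 570s + 850 = 0.
No real roots exist; factor into two real quadratics: (s^2 + 10s + 50)(s^2 + 8s + 17) = 0.
Each quadratic gives a conjugate pair via the quadratic formula.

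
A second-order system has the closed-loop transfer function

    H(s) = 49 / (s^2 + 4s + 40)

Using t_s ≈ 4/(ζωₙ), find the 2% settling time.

t_s ≈ 2 s

Comparing s^2 + 4s + 40 to s^2 + 2ζωₙs + ωₙ²: ωₙ = √40 ≈ 6.325 rad/s and ζ = 4/(2·√40) ≈ 0.3162.
ζωₙ = 4/2 = 2, so t_s ≈ 4/(ζωₙ) = 4/2 = 2 s.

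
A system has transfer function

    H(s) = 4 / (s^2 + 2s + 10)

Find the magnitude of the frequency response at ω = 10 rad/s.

|H(j10)| ≈ 0.04339

Substitute s = j10: numerator = 4, denominator = -90 + j20.
|H(j10)| = |4| / |-90 + j20| = 4 / 92.195 ≈ 0.04339.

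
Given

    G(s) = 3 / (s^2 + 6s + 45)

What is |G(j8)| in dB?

Substitute s = j8: numerator = 3, denominator = -19 + j48.
|G(j8)| = |3| / |-19 + j48| = 3 / 51.624 ≈ 0.05811.
In decibels: 20·log₁₀(0.05811) ≈ -24.7 dB.

|G(j8)|_dB ≈ -24.7 dB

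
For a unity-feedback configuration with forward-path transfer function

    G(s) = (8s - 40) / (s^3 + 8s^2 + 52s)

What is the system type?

Factor s from the denominator: s^3 + 8s^2 + 52s = s·(s^2 + 8s + 52).
There is 1 pole at the origin, so the system is Type 1.

Type 1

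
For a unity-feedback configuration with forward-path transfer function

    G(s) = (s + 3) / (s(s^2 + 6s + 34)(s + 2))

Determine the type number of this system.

The denominator has 1 factor of s at the origin (free integrator), so this is a Type 1 system.

Type 1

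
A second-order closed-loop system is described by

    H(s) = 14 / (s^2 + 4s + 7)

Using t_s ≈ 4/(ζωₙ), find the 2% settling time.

t_s ≈ 2 s

Comparing s^2 + 4s + 7 to s^2 + 2ζωₙs + ωₙ²: ωₙ = √7 ≈ 2.646 rad/s and ζ = 4/(2·√7) ≈ 0.7559.
ζωₙ = 4/2 = 2, so t_s ≈ 4/(ζωₙ) = 4/2 = 2 s.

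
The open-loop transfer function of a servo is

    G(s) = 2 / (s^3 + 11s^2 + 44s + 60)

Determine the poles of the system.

s = -4 ± 2j, -3

The poles are the roots of the denominator s^3 + 11s^2 + 44s + 60 = 0.
Trying s = -3: the polynomial evaluates to 0, so (s + 3) is a factor.
Dividing out leaves s^2 + 8s + 20 = 0.
The quadratic formula then gives s = -4 ± 2j.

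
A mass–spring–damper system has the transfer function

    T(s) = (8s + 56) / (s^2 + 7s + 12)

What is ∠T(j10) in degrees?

∠T(j10) ≈ -86.49°

At s = j10: numerator = 56 + j80, denominator = -88 + j70.
∠T = ∠num − ∠den = 55.008° − (141.50°) = -86.49°.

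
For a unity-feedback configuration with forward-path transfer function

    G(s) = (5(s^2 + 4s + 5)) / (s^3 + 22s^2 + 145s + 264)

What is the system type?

The denominator has no factor of s at the origin — no free integrator — so this is a Type 0 system.

Type 0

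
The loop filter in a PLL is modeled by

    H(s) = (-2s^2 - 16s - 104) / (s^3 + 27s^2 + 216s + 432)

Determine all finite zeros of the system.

s = -4 + 6j, -4 - 6j

Set the numerator to zero: -2s^2 - 16s - 104 = 0, i.e. -2·(s^2 + 8s + 52) = 0.
Factoring: (s^2 + 8s + 52) = 0.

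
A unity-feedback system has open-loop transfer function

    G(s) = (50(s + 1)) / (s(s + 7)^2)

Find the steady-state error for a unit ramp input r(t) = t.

e_ss = 0.9800

G(s) has one pole at the origin.
This is a Type 1 system. Kv = lim_{s→0} s·G(s) = 50/49.
e_ss = 1/Kv = 1/(50/49) = 49/50 ≈ 0.9800.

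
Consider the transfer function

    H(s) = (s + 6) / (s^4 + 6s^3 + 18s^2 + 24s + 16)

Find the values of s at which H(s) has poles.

s = -1 ± j, -2 ± 2j

The poles are the roots of the denominator s^4 + 6s^3 + 18s^2 + 24s + 16 = 0.
No real roots exist; factor into two real quadratics: (s^2 + 2s + 2)(s^2 + 4s + 8) = 0.
Each quadratic gives a conjugate pair via the quadratic formula.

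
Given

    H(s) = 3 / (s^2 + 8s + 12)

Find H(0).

H(0) = 1/4 ≈ 0.2500

Set s = 0: H(0) = (3) / (12) = 1/4.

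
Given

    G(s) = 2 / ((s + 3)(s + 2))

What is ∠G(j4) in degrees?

At s = j4: numerator = 2, denominator = -10 + j20.
∠G = ∠num − ∠den = 0° − (116.57°) = -116.6°.

∠G(j4) ≈ -116.6°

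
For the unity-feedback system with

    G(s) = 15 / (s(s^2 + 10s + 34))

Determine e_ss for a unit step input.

G(s) has one pole at the origin.
This is a Type 1 system; for a step input the steady-state error is zero.

e_ss = 0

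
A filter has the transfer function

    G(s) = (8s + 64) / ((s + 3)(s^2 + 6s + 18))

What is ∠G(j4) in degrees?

∠G(j4) ≈ -111.8°

At s = j4: numerator = 64 + j32, denominator = -90 + j80.
∠G = ∠num − ∠den = 26.565° − (138.37°) = -111.8°.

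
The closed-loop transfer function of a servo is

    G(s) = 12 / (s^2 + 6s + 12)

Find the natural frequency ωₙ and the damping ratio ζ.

Compare the denominator to the standard form s^2 + 2ζωₙs + ωₙ².
ωₙ² = 12, so ωₙ = √12 ≈ 3.464 rad/s.
2ζωₙ = 6, so ζ = 6/(2·√12) ≈ 0.8660.
With ζ = 0.8660 the response is underdamped.

ωₙ ≈ 3.464 rad/s, ζ ≈ 0.8660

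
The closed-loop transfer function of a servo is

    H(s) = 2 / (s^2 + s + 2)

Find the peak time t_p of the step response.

t_p ≈ 2.375 s

Comparing s^2 + s + 2 to s^2 + 2ζωₙs + ωₙ²: ωₙ = √2 ≈ 1.414 rad/s and ζ = 1/(2·√2) ≈ 0.3536.
ζωₙ = 1/2 = 0.5, so ω_d = ωₙ√(1−ζ²) = √(ωₙ² − (ζωₙ)²) = √(2 − 0.5²) = √1.75 ≈ 1.323 rad/s.
t_p = π/ω_d = π/1.323 ≈ 2.375 s.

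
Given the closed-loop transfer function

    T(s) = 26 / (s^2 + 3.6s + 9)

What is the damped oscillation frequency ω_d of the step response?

Comparing s^2 + 3.6s + 9 to s^2 + 2ζωₙs + ωₙ²: ωₙ = 3 rad/s and ζ = 3.6/(2·3) = 0.6.
ζωₙ = 3.6/2 = 1.8, so ω_d = ωₙ√(1−ζ²) = √(ωₙ² − (ζωₙ)²) = √(9 − 1.8²) = √5.76 = 2.400 rad/s.

ω_d = 2.400 rad/s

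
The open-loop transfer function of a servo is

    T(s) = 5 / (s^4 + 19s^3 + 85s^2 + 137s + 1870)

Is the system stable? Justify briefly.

unstable

The denominator s^4 + 19s^3 + 85s^2 + 137s + 1870 factors as (s^2 - 2s + 17)(s + 11)(s + 10), giving poles at s = 1 + 4j, 1 - 4j, -11, -10.
Since the pole(s) at s = 1 + 4j, 1 - 4j lie in the right half-plane, the system is unstable.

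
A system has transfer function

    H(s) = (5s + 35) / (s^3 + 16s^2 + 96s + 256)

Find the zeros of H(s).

Set the numerator to zero: 5s + 35 = 0, i.e. 5·(s + 7) = 0.
So s = -7.

s = -7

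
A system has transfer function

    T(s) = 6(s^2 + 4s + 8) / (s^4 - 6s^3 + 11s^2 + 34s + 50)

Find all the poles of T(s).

s = -1 ± j, 4 ± 3j

The poles are the roots of the denominator s^4 - 6s^3 + 11s^2 + 34s + 50 = 0.
No real roots exist; factor into two real quadratics: (s^2 + 2s + 2)(s^2 - 8s + 25) = 0.
Each quadratic gives a conjugate pair via the quadratic formula.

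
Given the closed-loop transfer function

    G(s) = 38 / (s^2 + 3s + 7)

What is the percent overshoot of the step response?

Comparing s^2 + 3s + 7 to s^2 + 2ζωₙs + ωₙ²: ωₙ = √7 ≈ 2.646 rad/s and ζ = 3/(2·√7) ≈ 0.5669.
%OS = 100·exp(−πζ/√(1−ζ²)) = 100·exp(−π·0.5669/√(1−0.5669²)) ≈ 11.5%.

%OS ≈ 11.5%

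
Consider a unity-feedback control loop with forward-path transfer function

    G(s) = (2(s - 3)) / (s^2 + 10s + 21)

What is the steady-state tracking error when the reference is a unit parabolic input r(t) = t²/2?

e_ss = ∞

G(s) has no poles at the origin.
This is a Type 0 system; Ka = lim_{s→0} s^2·G(s) = 0, so the steady-state error for a parabola input is infinite.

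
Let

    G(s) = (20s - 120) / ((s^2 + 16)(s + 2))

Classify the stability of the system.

The poles can be read from the denominator factors: s = ±4j, -2.
Since the simple pole(s) at s = ±4j lie on the jω-axis with none in the right half-plane, the system is marginally stable.

marginally stable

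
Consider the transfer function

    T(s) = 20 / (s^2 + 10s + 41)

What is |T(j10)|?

|T(j10)| ≈ 0.1723

Substitute s = j10: numerator = 20, denominator = -59 + j100.
|T(j10)| = |20| / |-59 + j100| = 20 / 116.11 ≈ 0.1723.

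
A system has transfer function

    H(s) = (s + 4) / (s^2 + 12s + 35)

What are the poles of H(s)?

The poles are the roots of the denominator s^2 + 12s + 35 = 0.
Factoring: (s + 5)(s + 7) = 0, so s = -5 and s = -7.

s = -5, -7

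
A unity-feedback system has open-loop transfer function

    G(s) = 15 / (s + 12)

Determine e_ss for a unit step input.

e_ss = 0.4444

G(s) has no poles at the origin.
This is a Type 0 system. Kp = lim_{s→0} G(s) = 15/12 = 5/4.
e_ss = 1/(1 + Kp) = 1/(1 + 5/4) = 4/9 ≈ 0.4444.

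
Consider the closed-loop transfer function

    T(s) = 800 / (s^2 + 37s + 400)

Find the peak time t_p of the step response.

Comparing s^2 + 37s + 400 to s^2 + 2ζωₙs + ωₙ²: ωₙ = 20 rad/s and ζ = 37/(2·20) = 0.925.
ζωₙ = 37/2 = 18.5, so ω_d = ωₙ√(1−ζ²) = √(ωₙ² − (ζωₙ)²) = √(400 − 18.5²) = √57.75 ≈ 7.599 rad/s.
t_p = π/ω_d = π/7.599 ≈ 0.4134 s.

t_p ≈ 0.4134 s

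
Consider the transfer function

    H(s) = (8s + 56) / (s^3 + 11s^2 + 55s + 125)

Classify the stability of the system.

stable

The denominator s^3 + 11s^2 + 55s + 125 factors as (s + 5)(s^2 + 6s + 25), giving poles at s = -5, -3 + 4j, -3 - 4j.
Since all poles lie strictly in the left half-plane, the system is stable.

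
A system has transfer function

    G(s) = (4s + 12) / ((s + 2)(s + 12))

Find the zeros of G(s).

s = -3

Set the numerator to zero: 4s + 12 = 0, i.e. 4·(s + 3) = 0.
So s = -3.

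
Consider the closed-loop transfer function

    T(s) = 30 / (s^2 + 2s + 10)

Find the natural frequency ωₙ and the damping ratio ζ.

Compare the denominator to the standard form s^2 + 2ζωₙs + ωₙ².
ωₙ² = 10, so ωₙ = √10 ≈ 3.162 rad/s.
2ζωₙ = 2, so ζ = 2/(2·√10) ≈ 0.3162.

ωₙ ≈ 3.162 rad/s, ζ ≈ 0.3162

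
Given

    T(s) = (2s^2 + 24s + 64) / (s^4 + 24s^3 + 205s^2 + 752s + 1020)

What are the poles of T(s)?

s = -4 ± j, -6, -10

The poles are the roots of the denominator s^4 + 24s^3 + 205s^2 + 752s + 1020 = 0.
Trying s = -6: the polynomial evaluates to 0, so (s + 6) is a factor.
Dividing out leaves s^3 + 18s^2 + 97s + 170 = 0.
This factors further as (s^2 + 8s + 17)(s + 10) = 0.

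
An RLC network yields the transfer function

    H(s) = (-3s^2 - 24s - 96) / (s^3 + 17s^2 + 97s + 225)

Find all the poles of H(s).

s = -4 ± 3j, -9

The poles are the roots of the denominator s^3 + 17s^2 + 97s + 225 = 0.
Trying s = -9: the polynomial evaluates to 0, so (s + 9) is a factor.
Dividing out leaves s^2 + 8s + 25 = 0.
The quadratic formula then gives s = -4 ± 3j.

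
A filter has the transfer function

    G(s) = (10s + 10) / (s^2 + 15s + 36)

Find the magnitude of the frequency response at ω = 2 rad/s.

Substitute s = j2: numerator = 10 + j20, denominator = 32 + j30.
|G(j2)| = |10 + j20| / |32 + j30| = 22.361 / 43.863 ≈ 0.5098.

|G(j2)| ≈ 0.5098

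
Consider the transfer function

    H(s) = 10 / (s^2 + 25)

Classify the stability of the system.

marginally stable

The poles can be read from the denominator factors: s = ±5j.
Since the simple pole(s) at s = 5j, -5j lie on the jω-axis with none in the right half-plane, the system is marginally stable.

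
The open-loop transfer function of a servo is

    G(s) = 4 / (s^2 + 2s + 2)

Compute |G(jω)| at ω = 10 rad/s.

|G(j10)| ≈ 0.03999

Substitute s = j10: numerator = 4, denominator = -98 + j20.
|G(j10)| = |4| / |-98 + j20| = 4 / 100.02 ≈ 0.03999.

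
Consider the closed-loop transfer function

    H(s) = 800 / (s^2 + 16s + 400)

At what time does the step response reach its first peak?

Comparing s^2 + 16s + 400 to s^2 + 2ζωₙs + ωₙ²: ωₙ = 20 rad/s and ζ = 16/(2·20) = 0.4.
ζωₙ = 16/2 = 8, so ω_d = ωₙ√(1−ζ²) = √(ωₙ² − (ζωₙ)²) = √(400 − 8²) = √336 ≈ 18.33 rad/s.
t_p = π/ω_d = π/18.33 ≈ 0.1714 s.

t_p ≈ 0.1714 s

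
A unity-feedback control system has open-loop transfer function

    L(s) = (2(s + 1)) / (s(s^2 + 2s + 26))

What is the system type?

Type 1

The denominator has 1 factor of s at the origin (free integrator), so this is a Type 1 system.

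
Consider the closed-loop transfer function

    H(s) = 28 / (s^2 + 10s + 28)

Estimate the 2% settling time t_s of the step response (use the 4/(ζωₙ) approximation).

Comparing s^2 + 10s + 28 to s^2 + 2ζωₙs + ωₙ²: ωₙ = √28 ≈ 5.292 rad/s and ζ = 10/(2·√28) ≈ 0.9449.
ζωₙ = 10/2 = 5, so t_s ≈ 4/(ζωₙ) = 4/5 = 0.8000 s.

t_s ≈ 0.8000 s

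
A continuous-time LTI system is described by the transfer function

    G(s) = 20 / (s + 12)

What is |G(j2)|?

|G(j2)| ≈ 1.644

Substitute s = j2: numerator = 20, denominator = 12 + j2.
|G(j2)| = |20| / |12 + j2| = 20 / 12.166 ≈ 1.644.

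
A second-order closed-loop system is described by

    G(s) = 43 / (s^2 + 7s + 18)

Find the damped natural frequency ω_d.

ω_d ≈ 2.398 rad/s

Comparing s^2 + 7s + 18 to s^2 + 2ζωₙs + ωₙ²: ωₙ = √18 ≈ 4.243 rad/s and ζ = 7/(2·√18) ≈ 0.8250.
ζωₙ = 7/2 = 3.5, so ω_d = ωₙ√(1−ζ²) = √(ωₙ² − (ζωₙ)²) = √(18 − 3.5²) = √5.75 ≈ 2.398 rad/s.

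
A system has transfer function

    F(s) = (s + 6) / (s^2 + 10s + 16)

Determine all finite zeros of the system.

Set the numerator to zero: s + 6 = 0.
So s = -6.

s = -6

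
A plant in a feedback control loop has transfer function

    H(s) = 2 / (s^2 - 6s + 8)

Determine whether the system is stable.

unstable

The denominator s^2 - 6s + 8 factors as (s - 2)(s - 4), giving poles at s = 2, 4.
Since the pole(s) at s = 2, 4 lie in the right half-plane, the system is unstable.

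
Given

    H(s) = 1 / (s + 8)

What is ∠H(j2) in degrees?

At s = j2: numerator = 1, denominator = 8 + j2.
∠H = ∠num − ∠den = 0° − (14.036°) = -14.04°.

∠H(j2) ≈ -14.04°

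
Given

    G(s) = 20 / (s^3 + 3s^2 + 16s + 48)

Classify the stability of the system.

The denominator s^3 + 3s^2 + 16s + 48 factors as (s^2 + 16)(s + 3), giving poles at s = ±4j, -3.
Since the simple pole(s) at s = ±4j lie on the jω-axis with none in the right half-plane, the system is marginally stable.

marginally stable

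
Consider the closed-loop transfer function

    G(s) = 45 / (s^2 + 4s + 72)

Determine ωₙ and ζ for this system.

Compare the denominator to the standard form s^2 + 2ζωₙs + ωₙ².
ωₙ² = 72, so ωₙ = √72 ≈ 8.485 rad/s.
2ζωₙ = 4, so ζ = 4/(2·√72) ≈ 0.2357.
With ζ = 0.2357 the response is underdamped.

ωₙ ≈ 8.485 rad/s, ζ ≈ 0.2357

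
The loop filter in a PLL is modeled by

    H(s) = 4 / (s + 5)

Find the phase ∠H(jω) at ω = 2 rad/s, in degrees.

∠H(j2) ≈ -21.80°

At s = j2: numerator = 4, denominator = 5 + j2.
∠H = ∠num − ∠den = 0° − (21.801°) = -21.80°.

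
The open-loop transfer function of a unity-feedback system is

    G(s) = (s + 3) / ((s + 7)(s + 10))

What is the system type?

Type 0

The denominator has no factor of s at the origin — no free integrator — so this is a Type 0 system.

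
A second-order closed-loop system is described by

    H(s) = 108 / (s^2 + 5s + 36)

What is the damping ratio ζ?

Compare the denominator to the standard form s^2 + 2ζωₙs + ωₙ².
ωₙ² = 36, so ωₙ = 6 rad/s.
2ζωₙ = 5, so ζ = 5/(2·6) ≈ 0.4167.

ζ ≈ 0.4167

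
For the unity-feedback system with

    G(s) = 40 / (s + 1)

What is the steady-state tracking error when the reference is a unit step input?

e_ss = 0.02439

G(s) has no poles at the origin.
This is a Type 0 system. Kp = lim_{s→0} G(s) = 40/1.
e_ss = 1/(1 + Kp) = 1/(1 + 40) = 1/41 ≈ 0.02439.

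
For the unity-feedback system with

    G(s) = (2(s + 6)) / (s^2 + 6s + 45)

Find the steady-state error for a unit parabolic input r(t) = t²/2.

G(s) has no poles at the origin.
This is a Type 0 system; Ka = lim_{s→0} s^2·G(s) = 0, so the steady-state error for a parabola input is infinite.

e_ss = ∞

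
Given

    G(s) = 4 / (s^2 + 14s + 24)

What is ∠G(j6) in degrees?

∠G(j6) ≈ -98.13°

At s = j6: numerator = 4, denominator = -12 + j84.
∠G = ∠num − ∠den = 0° − (98.130°) = -98.13°.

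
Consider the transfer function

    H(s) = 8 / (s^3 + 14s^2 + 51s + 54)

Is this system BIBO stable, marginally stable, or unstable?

stable

The denominator s^3 + 14s^2 + 51s + 54 factors as (s + 3)(s + 2)(s + 9), giving poles at s = -3, -2, -9.
Since all poles lie strictly in the left half-plane, the system is stable.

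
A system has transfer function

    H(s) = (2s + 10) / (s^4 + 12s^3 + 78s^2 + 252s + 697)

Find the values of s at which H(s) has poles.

s = -5 + 4j, -5 - 4j, -1 + 4j, -1 - 4j

The poles are the roots of the denominator s^4 + 12s^3 + 78s^2 + 252s + 697 = 0.
No real roots exist; factor into two real quadratics: (s^2 + 10s + 41)(s^2 + 2s + 17) = 0.
Each quadratic gives a conjugate pair via the quadratic formula.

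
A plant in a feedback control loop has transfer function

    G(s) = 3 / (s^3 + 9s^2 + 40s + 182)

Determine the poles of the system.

s = -1 + 5j, -1 - 5j, -7

The poles are the roots of the denominator s^3 + 9s^2 + 40s + 182 = 0.
Trying s = -7: the polynomial evaluates to 0, so (s + 7) is a factor.
Dividing out leaves s^2 + 2s + 26 = 0.
The quadratic formula then gives s = -1 ± 5j.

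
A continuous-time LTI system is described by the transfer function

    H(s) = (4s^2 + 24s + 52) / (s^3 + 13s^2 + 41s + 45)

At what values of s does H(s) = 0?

Set the numerator to zero: 4s^2 + 24s + 52 = 0, i.e. 4·(s^2 + 6s + 13) = 0.
Factoring: (s^2 + 6s + 13) = 0.

s = -3 + 2j, -3 - 2j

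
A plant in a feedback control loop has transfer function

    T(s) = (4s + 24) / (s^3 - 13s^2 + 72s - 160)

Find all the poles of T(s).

The poles are the roots of the denominator s^3 - 13s^2 + 72s - 160 = 0.
Trying s = 5: the polynomial evaluates to 0, so (s - 5) is a factor.
Dividing out leaves s^2 - 8s + 32 = 0.
The quadratic formula then gives s = 4 ± 4j.

s = 4 + 4j, 4 - 4j, 5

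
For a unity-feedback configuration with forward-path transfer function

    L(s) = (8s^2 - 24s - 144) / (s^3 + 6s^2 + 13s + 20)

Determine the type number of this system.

Type 0

The denominator has no factor of s at the origin — no free integrator — so this is a Type 0 system.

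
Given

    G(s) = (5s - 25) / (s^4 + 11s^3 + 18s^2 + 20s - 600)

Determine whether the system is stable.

The denominator s^4 + 11s^3 + 18s^2 + 20s - 600 factors as (s^2 + 4s + 20)(s - 3)(s + 10), giving poles at s = -2 + 4j, -2 - 4j, 3, -10.
Since the pole(s) at s = 3 lie in the right half-plane, the system is unstable.

unstable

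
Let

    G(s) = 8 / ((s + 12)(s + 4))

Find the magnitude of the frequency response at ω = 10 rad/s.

|G(j10)| ≈ 0.04755

Substitute s = j10: numerator = 8, denominator = -52 + j160.
|G(j10)| = |8| / |-52 + j160| = 8 / 168.24 ≈ 0.04755.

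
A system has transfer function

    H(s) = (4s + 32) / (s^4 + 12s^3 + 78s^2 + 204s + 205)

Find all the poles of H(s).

s = -4 ± 5j, -2 ± j

The poles are the roots of the denominator s^4 + 12s^3 + 78s^2 + 204s + 205 = 0.
No real roots exist; factor into two real quadratics: (s^2 + 8s + 41)(s^2 + 4s + 5) = 0.
Each quadratic gives a conjugate pair via the quadratic formula.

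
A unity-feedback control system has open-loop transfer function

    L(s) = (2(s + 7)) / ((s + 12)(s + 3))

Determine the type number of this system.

Type 0

The denominator has no factor of s at the origin — no free integrator — so this is a Type 0 system.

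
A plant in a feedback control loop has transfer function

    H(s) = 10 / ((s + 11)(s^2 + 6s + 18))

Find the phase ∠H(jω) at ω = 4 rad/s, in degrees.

∠H(j4) ≈ -105.2°

At s = j4: numerator = 10, denominator = -74 + j272.
∠H = ∠num − ∠den = 0° − (105.22°) = -105.2°.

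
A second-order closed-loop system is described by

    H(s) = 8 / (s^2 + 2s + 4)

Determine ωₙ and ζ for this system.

ωₙ = 2 rad/s, ζ = 0.5

Compare the denominator to the standard form s^2 + 2ζωₙs + ωₙ².
ωₙ² = 4, so ωₙ = 2 rad/s.
2ζωₙ = 2, so ζ = 2/(2·2) = 0.5.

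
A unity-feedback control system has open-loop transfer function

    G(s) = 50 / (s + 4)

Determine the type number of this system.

Type 0

The denominator has no factor of s at the origin — no free integrator — so this is a Type 0 system.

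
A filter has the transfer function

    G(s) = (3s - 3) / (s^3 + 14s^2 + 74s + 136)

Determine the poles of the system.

The poles are the roots of the denominator s^3 + 14s^2 + 74s + 136 = 0.
Trying s = -4: the polynomial evaluates to 0, so (s + 4) is a factor.
Dividing out leaves s^2 + 10s + 34 = 0.
The quadratic formula then gives s = -5 ± 3j.

s = -5 ± 3j, -4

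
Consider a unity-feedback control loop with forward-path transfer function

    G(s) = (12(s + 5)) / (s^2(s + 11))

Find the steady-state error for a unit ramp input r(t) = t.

e_ss = 0

G(s) has 2 poles at the origin.
This is a Type 2 system; for a ramp input the steady-state error is zero.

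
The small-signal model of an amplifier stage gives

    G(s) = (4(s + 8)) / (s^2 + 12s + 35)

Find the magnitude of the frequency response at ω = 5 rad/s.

|G(j5)| ≈ 0.6204

Substitute s = j5: numerator = 32 + j20, denominator = 10 + j60.
|G(j5)| = |32 + j20| / |10 + j60| = 37.736 / 60.828 ≈ 0.6204.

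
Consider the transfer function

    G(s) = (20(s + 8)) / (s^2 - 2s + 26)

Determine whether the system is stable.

The poles can be read from the denominator factors: s = 1 ± 5j.
Since the pole(s) at s = 1 ± 5j lie in the right half-plane, the system is unstable.

unstable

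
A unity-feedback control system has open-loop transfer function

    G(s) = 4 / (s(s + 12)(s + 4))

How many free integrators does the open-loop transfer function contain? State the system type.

Type 1

The denominator has 1 factor of s at the origin (free integrator), so this is a Type 1 system.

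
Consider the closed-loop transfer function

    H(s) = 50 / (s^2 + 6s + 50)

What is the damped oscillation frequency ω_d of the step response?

ω_d ≈ 6.403 rad/s

Comparing s^2 + 6s + 50 to s^2 + 2ζωₙs + ωₙ²: ωₙ = √50 ≈ 7.071 rad/s and ζ = 6/(2·√50) ≈ 0.4243.
ζωₙ = 6/2 = 3, so ω_d = ωₙ√(1−ζ²) = √(ωₙ² − (ζωₙ)²) = √(50 − 3²) = √41 ≈ 6.403 rad/s.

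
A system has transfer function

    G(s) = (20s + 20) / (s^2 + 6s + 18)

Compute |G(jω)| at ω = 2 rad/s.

|G(j2)| ≈ 2.425

Substitute s = j2: numerator = 20 + j40, denominator = 14 + j12.
|G(j2)| = |20 + j40| / |14 + j12| = 44.721 / 18.439 ≈ 2.425.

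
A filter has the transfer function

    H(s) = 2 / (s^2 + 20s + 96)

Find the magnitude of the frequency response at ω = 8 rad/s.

Substitute s = j8: numerator = 2, denominator = 32 + j160.
|H(j8)| = |2| / |32 + j160| = 2 / 163.17 ≈ 0.01226.

|H(j8)| ≈ 0.01226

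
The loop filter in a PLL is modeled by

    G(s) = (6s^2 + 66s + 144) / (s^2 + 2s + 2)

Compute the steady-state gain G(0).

G(0) = 72

Set s = 0: G(0) = (144) / (2) = 72.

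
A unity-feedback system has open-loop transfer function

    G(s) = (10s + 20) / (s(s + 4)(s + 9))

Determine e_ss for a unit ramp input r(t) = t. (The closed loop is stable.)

G(s) has one pole at the origin.
This is a Type 1 system. Kv = lim_{s→0} s·G(s) = 20/36 = 5/9.
e_ss = 1/Kv = 1/(5/9) = 9/5 ≈ 1.800.

e_ss = 1.800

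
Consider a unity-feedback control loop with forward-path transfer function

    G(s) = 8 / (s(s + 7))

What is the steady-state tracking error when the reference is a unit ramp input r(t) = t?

e_ss = 0.8750

G(s) has one pole at the origin.
This is a Type 1 system. Kv = lim_{s→0} s·G(s) = 8/7.
e_ss = 1/Kv = 1/(8/7) = 7/8 ≈ 0.8750.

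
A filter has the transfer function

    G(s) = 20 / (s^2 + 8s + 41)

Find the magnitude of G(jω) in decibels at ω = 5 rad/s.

|G(j5)|_dB ≈ -6.67 dB

Substitute s = j5: numerator = 20, denominator = 16 + j40.
|G(j5)| = |20| / |16 + j40| = 20 / 43.081 ≈ 0.4642.
In decibels: 20·log₁₀(0.4642) ≈ -6.67 dB.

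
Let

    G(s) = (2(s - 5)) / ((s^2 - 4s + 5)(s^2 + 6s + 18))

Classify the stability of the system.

unstable

The poles can be read from the denominator factors: s = 2 + j, 2 - j, -3 + 3j, -3 - 3j.
Since the pole(s) at s = 2 + j, 2 - j lie in the right half-plane, the system is unstable.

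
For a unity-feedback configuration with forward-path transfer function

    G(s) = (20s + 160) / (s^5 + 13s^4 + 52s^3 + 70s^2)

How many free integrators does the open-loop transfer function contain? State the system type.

Factor s from the denominator: s^5 + 13s^4 + 52s^3 + 70s^2 = s^2·(s^3 + 13s^2 + 52s + 70).
There are 2 poles at the origin, so the system is Type 2.

Type 2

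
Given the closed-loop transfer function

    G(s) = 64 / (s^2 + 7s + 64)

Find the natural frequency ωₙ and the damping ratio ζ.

Compare the denominator to the standard form s^2 + 2ζωₙs + ωₙ².
ωₙ² = 64, so ωₙ = 8 rad/s.
2ζωₙ = 7, so ζ = 7/(2·8) = 0.4375.
With ζ = 0.4375 the response is underdamped.

ωₙ = 8 rad/s, ζ = 0.4375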